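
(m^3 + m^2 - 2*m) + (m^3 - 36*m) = 2*m^3 + m^2 - 38*m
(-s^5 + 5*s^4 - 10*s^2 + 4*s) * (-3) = 3*s^5 - 15*s^4 + 30*s^2 - 12*s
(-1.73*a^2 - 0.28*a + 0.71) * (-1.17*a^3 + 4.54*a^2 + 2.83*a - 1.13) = 2.0241*a^5 - 7.5266*a^4 - 6.9978*a^3 + 4.3859*a^2 + 2.3257*a - 0.8023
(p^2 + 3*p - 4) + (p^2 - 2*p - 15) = 2*p^2 + p - 19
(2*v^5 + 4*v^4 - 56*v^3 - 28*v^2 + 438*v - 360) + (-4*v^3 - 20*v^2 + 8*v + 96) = 2*v^5 + 4*v^4 - 60*v^3 - 48*v^2 + 446*v - 264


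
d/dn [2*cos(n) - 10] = -2*sin(n)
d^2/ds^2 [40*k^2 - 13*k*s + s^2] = 2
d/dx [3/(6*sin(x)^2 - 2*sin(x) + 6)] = 3*(1 - 6*sin(x))*cos(x)/(2*(3*sin(x)^2 - sin(x) + 3)^2)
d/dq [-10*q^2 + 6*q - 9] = 6 - 20*q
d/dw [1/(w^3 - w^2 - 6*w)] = (-3*w^2 + 2*w + 6)/(w^2*(-w^2 + w + 6)^2)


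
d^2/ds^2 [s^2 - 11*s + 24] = 2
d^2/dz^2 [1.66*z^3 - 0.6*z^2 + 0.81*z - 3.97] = 9.96*z - 1.2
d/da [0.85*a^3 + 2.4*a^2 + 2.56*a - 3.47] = 2.55*a^2 + 4.8*a + 2.56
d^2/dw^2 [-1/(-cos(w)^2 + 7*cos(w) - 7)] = (4*sin(w)^4 - 23*sin(w)^2 + 301*cos(w)/4 - 21*cos(3*w)/4 - 65)/(sin(w)^2 + 7*cos(w) - 8)^3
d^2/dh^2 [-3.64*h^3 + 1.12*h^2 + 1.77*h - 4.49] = 2.24 - 21.84*h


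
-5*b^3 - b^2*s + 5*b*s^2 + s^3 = (-b + s)*(b + s)*(5*b + s)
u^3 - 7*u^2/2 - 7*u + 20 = (u - 4)*(u - 2)*(u + 5/2)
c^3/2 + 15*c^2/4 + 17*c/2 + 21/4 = (c/2 + 1/2)*(c + 3)*(c + 7/2)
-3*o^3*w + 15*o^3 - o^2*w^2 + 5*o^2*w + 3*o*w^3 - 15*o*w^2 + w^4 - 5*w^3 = (-o + w)*(o + w)*(3*o + w)*(w - 5)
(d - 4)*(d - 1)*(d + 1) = d^3 - 4*d^2 - d + 4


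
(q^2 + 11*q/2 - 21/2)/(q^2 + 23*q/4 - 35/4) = 2*(2*q - 3)/(4*q - 5)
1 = 1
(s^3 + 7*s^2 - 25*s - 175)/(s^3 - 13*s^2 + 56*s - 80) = (s^2 + 12*s + 35)/(s^2 - 8*s + 16)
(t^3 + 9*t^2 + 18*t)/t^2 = t + 9 + 18/t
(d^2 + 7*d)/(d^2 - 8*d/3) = 3*(d + 7)/(3*d - 8)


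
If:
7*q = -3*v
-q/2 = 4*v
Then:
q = 0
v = 0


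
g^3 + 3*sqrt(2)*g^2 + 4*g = g*(g + sqrt(2))*(g + 2*sqrt(2))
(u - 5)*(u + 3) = u^2 - 2*u - 15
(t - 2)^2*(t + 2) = t^3 - 2*t^2 - 4*t + 8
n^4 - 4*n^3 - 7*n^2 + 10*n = n*(n - 5)*(n - 1)*(n + 2)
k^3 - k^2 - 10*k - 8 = (k - 4)*(k + 1)*(k + 2)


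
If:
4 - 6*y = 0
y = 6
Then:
No Solution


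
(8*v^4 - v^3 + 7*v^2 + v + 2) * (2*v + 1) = 16*v^5 + 6*v^4 + 13*v^3 + 9*v^2 + 5*v + 2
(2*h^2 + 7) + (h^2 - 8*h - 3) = 3*h^2 - 8*h + 4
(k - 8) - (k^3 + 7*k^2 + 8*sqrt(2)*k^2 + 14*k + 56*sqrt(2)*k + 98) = -k^3 - 8*sqrt(2)*k^2 - 7*k^2 - 56*sqrt(2)*k - 13*k - 106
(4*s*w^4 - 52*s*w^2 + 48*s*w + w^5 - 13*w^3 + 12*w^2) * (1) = 4*s*w^4 - 52*s*w^2 + 48*s*w + w^5 - 13*w^3 + 12*w^2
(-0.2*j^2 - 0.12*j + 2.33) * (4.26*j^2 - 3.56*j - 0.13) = -0.852*j^4 + 0.2008*j^3 + 10.379*j^2 - 8.2792*j - 0.3029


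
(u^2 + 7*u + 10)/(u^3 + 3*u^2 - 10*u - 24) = (u + 5)/(u^2 + u - 12)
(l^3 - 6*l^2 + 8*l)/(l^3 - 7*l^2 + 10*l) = (l - 4)/(l - 5)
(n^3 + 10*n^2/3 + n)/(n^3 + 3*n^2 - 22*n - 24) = n*(3*n^2 + 10*n + 3)/(3*(n^3 + 3*n^2 - 22*n - 24))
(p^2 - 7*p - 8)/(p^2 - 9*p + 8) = (p + 1)/(p - 1)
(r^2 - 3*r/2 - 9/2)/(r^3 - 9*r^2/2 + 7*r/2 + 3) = (2*r + 3)/(2*r^2 - 3*r - 2)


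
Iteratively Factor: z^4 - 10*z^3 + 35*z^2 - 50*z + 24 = (z - 3)*(z^3 - 7*z^2 + 14*z - 8) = (z - 3)*(z - 2)*(z^2 - 5*z + 4) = (z - 4)*(z - 3)*(z - 2)*(z - 1)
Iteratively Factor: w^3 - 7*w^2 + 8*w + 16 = (w - 4)*(w^2 - 3*w - 4) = (w - 4)*(w + 1)*(w - 4)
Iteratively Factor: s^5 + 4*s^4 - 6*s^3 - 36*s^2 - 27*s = (s + 3)*(s^4 + s^3 - 9*s^2 - 9*s) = (s + 1)*(s + 3)*(s^3 - 9*s) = (s - 3)*(s + 1)*(s + 3)*(s^2 + 3*s) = s*(s - 3)*(s + 1)*(s + 3)*(s + 3)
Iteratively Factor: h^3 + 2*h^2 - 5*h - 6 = (h + 1)*(h^2 + h - 6) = (h - 2)*(h + 1)*(h + 3)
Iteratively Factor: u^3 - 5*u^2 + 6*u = (u - 3)*(u^2 - 2*u) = u*(u - 3)*(u - 2)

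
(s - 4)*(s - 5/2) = s^2 - 13*s/2 + 10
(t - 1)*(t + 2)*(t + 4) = t^3 + 5*t^2 + 2*t - 8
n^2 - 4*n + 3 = (n - 3)*(n - 1)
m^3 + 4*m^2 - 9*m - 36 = (m - 3)*(m + 3)*(m + 4)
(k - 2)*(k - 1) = k^2 - 3*k + 2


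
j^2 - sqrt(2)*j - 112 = (j - 8*sqrt(2))*(j + 7*sqrt(2))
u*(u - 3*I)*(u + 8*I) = u^3 + 5*I*u^2 + 24*u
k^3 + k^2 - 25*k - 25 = (k - 5)*(k + 1)*(k + 5)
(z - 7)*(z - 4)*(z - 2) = z^3 - 13*z^2 + 50*z - 56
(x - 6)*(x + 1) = x^2 - 5*x - 6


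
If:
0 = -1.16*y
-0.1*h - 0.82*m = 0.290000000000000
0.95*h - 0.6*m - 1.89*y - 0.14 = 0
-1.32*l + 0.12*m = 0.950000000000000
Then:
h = -0.07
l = -0.75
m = -0.35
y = 0.00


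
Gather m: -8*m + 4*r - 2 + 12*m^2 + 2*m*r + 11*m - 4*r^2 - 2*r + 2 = 12*m^2 + m*(2*r + 3) - 4*r^2 + 2*r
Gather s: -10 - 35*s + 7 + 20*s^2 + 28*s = 20*s^2 - 7*s - 3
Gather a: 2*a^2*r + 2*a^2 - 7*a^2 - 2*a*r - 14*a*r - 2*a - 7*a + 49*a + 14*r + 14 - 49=a^2*(2*r - 5) + a*(40 - 16*r) + 14*r - 35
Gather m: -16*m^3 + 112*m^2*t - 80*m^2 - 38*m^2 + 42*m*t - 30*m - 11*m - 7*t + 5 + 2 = -16*m^3 + m^2*(112*t - 118) + m*(42*t - 41) - 7*t + 7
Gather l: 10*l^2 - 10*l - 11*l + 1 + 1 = 10*l^2 - 21*l + 2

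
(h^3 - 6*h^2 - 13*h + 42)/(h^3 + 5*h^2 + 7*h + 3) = (h^2 - 9*h + 14)/(h^2 + 2*h + 1)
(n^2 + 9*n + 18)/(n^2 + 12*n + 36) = (n + 3)/(n + 6)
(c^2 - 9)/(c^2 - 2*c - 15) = (c - 3)/(c - 5)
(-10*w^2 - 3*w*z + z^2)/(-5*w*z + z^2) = (2*w + z)/z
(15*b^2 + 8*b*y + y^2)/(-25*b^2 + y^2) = (3*b + y)/(-5*b + y)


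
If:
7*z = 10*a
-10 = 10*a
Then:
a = -1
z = -10/7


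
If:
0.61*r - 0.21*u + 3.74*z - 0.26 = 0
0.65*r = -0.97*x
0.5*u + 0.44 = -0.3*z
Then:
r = 0.12327868852459 - 6.33770491803279*z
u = -0.6*z - 0.88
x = 4.246915666723*z - 0.0826094304546223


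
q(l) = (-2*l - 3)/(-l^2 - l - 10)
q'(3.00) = -0.04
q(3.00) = 0.41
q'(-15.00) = -0.00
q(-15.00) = -0.12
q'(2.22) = -0.02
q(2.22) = 0.43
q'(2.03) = -0.01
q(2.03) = 0.44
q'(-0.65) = 0.21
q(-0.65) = 0.17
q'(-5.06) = -0.00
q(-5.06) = -0.23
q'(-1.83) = 0.16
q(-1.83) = -0.06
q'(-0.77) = 0.21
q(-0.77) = 0.15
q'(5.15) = -0.04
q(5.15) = 0.32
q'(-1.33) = 0.20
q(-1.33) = 0.03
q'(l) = (-2*l - 3)*(2*l + 1)/(-l^2 - l - 10)^2 - 2/(-l^2 - l - 10)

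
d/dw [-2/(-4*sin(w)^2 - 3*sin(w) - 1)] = -2*(8*sin(w) + 3)*cos(w)/(4*sin(w)^2 + 3*sin(w) + 1)^2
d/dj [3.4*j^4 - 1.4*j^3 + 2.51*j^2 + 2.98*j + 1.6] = 13.6*j^3 - 4.2*j^2 + 5.02*j + 2.98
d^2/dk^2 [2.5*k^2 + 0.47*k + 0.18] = 5.00000000000000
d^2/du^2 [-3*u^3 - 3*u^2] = -18*u - 6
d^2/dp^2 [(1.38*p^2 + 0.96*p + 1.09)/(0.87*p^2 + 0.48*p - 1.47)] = (0.300672*p^3 + 15.539418*p^2 + 10.097568*p + 10.60911)/(0.658503*p^6 + 1.089936*p^5 - 2.736585*p^4 - 3.57264*p^3 + 4.623885*p^2 + 3.111696*p - 3.176523)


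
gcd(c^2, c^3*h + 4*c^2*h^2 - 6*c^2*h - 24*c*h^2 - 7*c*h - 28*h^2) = 1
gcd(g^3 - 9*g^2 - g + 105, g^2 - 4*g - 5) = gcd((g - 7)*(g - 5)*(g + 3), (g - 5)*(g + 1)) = g - 5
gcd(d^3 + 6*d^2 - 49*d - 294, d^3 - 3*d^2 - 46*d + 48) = d + 6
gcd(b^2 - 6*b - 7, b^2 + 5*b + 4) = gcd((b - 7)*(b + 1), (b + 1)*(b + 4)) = b + 1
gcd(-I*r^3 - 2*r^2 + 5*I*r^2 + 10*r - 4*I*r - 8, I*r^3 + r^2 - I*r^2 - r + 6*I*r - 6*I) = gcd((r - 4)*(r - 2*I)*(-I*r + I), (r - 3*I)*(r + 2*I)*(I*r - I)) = r - 1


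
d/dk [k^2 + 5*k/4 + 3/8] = 2*k + 5/4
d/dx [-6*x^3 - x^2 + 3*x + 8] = -18*x^2 - 2*x + 3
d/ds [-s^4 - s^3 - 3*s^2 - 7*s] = -4*s^3 - 3*s^2 - 6*s - 7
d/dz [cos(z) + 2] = -sin(z)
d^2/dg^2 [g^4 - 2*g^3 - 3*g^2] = 12*g^2 - 12*g - 6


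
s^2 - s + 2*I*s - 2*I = (s - 1)*(s + 2*I)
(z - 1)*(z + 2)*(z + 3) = z^3 + 4*z^2 + z - 6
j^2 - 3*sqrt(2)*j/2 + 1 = (j - sqrt(2))*(j - sqrt(2)/2)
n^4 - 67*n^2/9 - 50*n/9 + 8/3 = (n - 3)*(n - 1/3)*(n + 4/3)*(n + 2)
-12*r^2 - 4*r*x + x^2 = (-6*r + x)*(2*r + x)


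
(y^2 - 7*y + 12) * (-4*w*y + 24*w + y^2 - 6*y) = -4*w*y^3 + 52*w*y^2 - 216*w*y + 288*w + y^4 - 13*y^3 + 54*y^2 - 72*y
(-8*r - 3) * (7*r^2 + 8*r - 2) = -56*r^3 - 85*r^2 - 8*r + 6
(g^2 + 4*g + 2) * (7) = 7*g^2 + 28*g + 14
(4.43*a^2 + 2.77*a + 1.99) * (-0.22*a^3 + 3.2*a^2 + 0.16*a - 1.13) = -0.9746*a^5 + 13.5666*a^4 + 9.135*a^3 + 1.8053*a^2 - 2.8117*a - 2.2487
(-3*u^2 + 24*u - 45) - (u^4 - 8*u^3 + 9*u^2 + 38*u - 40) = -u^4 + 8*u^3 - 12*u^2 - 14*u - 5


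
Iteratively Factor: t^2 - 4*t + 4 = (t - 2)*(t - 2)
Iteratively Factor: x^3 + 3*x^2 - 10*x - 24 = (x + 4)*(x^2 - x - 6) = (x + 2)*(x + 4)*(x - 3)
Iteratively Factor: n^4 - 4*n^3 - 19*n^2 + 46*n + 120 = (n - 5)*(n^3 + n^2 - 14*n - 24) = (n - 5)*(n + 2)*(n^2 - n - 12) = (n - 5)*(n + 2)*(n + 3)*(n - 4)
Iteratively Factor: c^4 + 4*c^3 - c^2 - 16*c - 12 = (c + 2)*(c^3 + 2*c^2 - 5*c - 6) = (c + 2)*(c + 3)*(c^2 - c - 2) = (c + 1)*(c + 2)*(c + 3)*(c - 2)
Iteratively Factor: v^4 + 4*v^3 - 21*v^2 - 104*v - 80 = (v + 1)*(v^3 + 3*v^2 - 24*v - 80) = (v - 5)*(v + 1)*(v^2 + 8*v + 16) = (v - 5)*(v + 1)*(v + 4)*(v + 4)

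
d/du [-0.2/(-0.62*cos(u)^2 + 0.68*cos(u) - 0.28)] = (0.248*cos(u) - 0.136)*sin(u)/(0.62*cos(u)^2 - 0.68*cos(u) + 0.28)^2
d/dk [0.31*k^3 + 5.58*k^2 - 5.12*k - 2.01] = 0.93*k^2 + 11.16*k - 5.12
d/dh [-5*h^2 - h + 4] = -10*h - 1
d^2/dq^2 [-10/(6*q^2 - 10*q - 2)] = 10*(-9*q^2 + 15*q + (6*q - 5)^2 + 3)/(-3*q^2 + 5*q + 1)^3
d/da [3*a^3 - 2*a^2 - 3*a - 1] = 9*a^2 - 4*a - 3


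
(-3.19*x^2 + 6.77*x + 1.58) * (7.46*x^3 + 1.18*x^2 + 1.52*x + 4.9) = -23.7974*x^5 + 46.74*x^4 + 14.9266*x^3 - 3.4762*x^2 + 35.5746*x + 7.742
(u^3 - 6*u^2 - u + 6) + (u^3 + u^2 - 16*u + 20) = 2*u^3 - 5*u^2 - 17*u + 26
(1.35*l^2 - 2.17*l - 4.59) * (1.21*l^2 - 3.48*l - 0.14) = 1.6335*l^4 - 7.3237*l^3 + 1.8087*l^2 + 16.277*l + 0.6426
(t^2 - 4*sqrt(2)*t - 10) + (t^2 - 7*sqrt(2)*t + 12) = 2*t^2 - 11*sqrt(2)*t + 2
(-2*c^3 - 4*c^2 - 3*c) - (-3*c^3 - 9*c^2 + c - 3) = c^3 + 5*c^2 - 4*c + 3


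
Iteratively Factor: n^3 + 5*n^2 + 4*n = (n + 1)*(n^2 + 4*n) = (n + 1)*(n + 4)*(n)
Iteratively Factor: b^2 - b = (b - 1)*(b)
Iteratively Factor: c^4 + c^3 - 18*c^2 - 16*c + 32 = (c - 4)*(c^3 + 5*c^2 + 2*c - 8) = (c - 4)*(c + 2)*(c^2 + 3*c - 4) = (c - 4)*(c - 1)*(c + 2)*(c + 4)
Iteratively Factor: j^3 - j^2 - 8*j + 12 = (j - 2)*(j^2 + j - 6) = (j - 2)^2*(j + 3)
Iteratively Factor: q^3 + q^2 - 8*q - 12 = (q + 2)*(q^2 - q - 6) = (q - 3)*(q + 2)*(q + 2)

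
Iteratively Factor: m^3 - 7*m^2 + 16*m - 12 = (m - 2)*(m^2 - 5*m + 6) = (m - 2)^2*(m - 3)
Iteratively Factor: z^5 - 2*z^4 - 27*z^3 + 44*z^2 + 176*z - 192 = (z - 1)*(z^4 - z^3 - 28*z^2 + 16*z + 192) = (z - 4)*(z - 1)*(z^3 + 3*z^2 - 16*z - 48) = (z - 4)*(z - 1)*(z + 4)*(z^2 - z - 12) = (z - 4)^2*(z - 1)*(z + 4)*(z + 3)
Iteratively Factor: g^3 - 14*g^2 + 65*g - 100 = (g - 4)*(g^2 - 10*g + 25) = (g - 5)*(g - 4)*(g - 5)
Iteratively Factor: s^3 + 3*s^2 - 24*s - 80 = (s + 4)*(s^2 - s - 20) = (s + 4)^2*(s - 5)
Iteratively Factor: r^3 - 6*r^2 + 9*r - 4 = (r - 1)*(r^2 - 5*r + 4) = (r - 1)^2*(r - 4)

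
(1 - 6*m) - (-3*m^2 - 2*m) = 3*m^2 - 4*m + 1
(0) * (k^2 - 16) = 0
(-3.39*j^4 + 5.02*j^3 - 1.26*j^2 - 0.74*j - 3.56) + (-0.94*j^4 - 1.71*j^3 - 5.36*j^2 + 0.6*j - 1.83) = -4.33*j^4 + 3.31*j^3 - 6.62*j^2 - 0.14*j - 5.39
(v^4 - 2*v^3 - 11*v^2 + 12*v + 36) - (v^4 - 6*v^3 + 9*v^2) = 4*v^3 - 20*v^2 + 12*v + 36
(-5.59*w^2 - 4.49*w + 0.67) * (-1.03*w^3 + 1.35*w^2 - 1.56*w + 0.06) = 5.7577*w^5 - 2.9218*w^4 + 1.9688*w^3 + 7.5735*w^2 - 1.3146*w + 0.0402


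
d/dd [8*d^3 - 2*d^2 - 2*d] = 24*d^2 - 4*d - 2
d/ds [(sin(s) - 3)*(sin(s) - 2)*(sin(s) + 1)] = (3*sin(s)^2 - 8*sin(s) + 1)*cos(s)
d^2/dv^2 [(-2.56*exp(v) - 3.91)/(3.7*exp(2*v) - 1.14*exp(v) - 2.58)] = (-35.0464*exp(4*v) - 224.90968*exp(3*v) - 97.14942*exp(2*v) - 146.851404*exp(v) - 5.540292)*exp(v)/(50.653*exp(6*v) - 46.8198*exp(5*v) - 91.53504*exp(4*v) + 63.813096*exp(3*v) + 63.827136*exp(2*v) - 22.764888*exp(v) - 17.173512)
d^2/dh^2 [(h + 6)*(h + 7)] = 2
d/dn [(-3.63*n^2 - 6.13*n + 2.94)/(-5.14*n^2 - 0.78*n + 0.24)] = (-28.6768*n^2 + 28.4808*n + 0.822)/(26.4196*n^4 + 8.0184*n^3 - 1.8588*n^2 - 0.3744*n + 0.0576)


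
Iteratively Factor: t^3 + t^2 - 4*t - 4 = (t + 2)*(t^2 - t - 2) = (t + 1)*(t + 2)*(t - 2)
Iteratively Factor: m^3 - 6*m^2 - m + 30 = (m + 2)*(m^2 - 8*m + 15) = (m - 3)*(m + 2)*(m - 5)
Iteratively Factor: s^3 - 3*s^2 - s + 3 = (s - 1)*(s^2 - 2*s - 3) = (s - 1)*(s + 1)*(s - 3)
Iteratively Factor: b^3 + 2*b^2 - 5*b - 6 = (b + 1)*(b^2 + b - 6) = (b + 1)*(b + 3)*(b - 2)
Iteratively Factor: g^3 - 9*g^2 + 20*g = (g - 5)*(g^2 - 4*g) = (g - 5)*(g - 4)*(g)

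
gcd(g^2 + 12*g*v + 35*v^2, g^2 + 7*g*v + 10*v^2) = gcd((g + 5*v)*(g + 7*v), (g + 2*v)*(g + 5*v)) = g + 5*v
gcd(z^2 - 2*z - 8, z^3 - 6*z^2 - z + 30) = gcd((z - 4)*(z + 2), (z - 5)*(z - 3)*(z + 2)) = z + 2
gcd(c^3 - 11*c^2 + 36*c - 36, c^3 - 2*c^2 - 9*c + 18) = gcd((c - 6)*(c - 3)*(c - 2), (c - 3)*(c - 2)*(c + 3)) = c^2 - 5*c + 6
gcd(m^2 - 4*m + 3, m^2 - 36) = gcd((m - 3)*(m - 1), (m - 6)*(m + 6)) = 1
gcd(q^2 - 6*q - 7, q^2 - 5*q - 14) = q - 7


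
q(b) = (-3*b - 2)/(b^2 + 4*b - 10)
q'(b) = (-3*b - 2)*(-2*b - 4)/(b^2 + 4*b - 10)^2 - 3/(b^2 + 4*b - 10) = (3*b^2 + 4*b + 38)/(b^4 + 8*b^3 - 4*b^2 - 80*b + 100)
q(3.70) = -0.71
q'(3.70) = 0.27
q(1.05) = 1.10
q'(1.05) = 2.06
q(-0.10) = 0.16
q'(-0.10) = 0.35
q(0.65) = 0.57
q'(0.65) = 0.86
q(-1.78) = -0.24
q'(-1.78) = 0.21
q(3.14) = -0.92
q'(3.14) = 0.52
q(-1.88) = -0.26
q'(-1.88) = 0.21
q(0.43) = 0.41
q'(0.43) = 0.61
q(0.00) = 0.20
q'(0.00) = 0.38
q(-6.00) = 8.00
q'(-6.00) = 30.50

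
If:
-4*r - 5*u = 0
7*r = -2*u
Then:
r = 0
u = 0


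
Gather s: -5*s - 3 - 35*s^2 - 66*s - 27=-35*s^2 - 71*s - 30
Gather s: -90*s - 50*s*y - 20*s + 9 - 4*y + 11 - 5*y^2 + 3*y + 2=s*(-50*y - 110) - 5*y^2 - y + 22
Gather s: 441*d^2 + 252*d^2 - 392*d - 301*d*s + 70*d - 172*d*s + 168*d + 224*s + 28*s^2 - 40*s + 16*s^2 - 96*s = 693*d^2 - 154*d + 44*s^2 + s*(88 - 473*d)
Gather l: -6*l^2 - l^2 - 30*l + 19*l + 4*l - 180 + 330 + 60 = -7*l^2 - 7*l + 210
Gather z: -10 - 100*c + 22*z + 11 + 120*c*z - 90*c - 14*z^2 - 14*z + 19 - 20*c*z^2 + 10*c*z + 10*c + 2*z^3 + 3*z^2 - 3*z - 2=-180*c + 2*z^3 + z^2*(-20*c - 11) + z*(130*c + 5) + 18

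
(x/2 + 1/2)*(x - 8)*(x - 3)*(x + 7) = x^4/2 - 3*x^3/2 - 57*x^2/2 + 115*x/2 + 84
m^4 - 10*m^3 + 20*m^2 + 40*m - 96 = (m - 6)*(m - 4)*(m - 2)*(m + 2)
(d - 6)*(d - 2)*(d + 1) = d^3 - 7*d^2 + 4*d + 12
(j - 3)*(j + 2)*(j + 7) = j^3 + 6*j^2 - 13*j - 42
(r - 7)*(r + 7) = r^2 - 49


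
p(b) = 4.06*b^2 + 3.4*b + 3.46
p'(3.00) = 27.76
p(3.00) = 50.20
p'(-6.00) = -45.32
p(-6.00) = 129.22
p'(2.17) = 21.02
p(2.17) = 29.96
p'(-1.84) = -11.54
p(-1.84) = 10.95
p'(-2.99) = -20.88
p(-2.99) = 29.59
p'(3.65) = 33.04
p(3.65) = 69.96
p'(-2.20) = -14.46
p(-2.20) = 15.63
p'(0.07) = 3.97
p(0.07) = 3.72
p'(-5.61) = -42.15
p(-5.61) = 112.16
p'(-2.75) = -18.93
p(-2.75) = 24.81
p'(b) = 8.12*b + 3.4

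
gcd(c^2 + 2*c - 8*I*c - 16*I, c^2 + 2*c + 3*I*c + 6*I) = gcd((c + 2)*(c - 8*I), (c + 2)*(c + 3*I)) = c + 2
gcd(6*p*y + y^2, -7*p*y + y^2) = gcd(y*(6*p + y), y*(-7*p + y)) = y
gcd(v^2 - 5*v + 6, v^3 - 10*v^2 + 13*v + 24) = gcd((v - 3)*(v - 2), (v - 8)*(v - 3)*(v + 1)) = v - 3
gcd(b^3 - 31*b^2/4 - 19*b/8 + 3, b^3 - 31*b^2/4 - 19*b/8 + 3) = b^3 - 31*b^2/4 - 19*b/8 + 3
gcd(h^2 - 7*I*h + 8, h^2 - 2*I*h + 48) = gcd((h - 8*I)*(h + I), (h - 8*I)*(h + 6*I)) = h - 8*I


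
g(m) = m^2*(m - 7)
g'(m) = m^2 + 2*m*(m - 7)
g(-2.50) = -59.38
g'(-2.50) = 53.75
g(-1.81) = -28.86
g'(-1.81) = 35.17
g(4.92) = -50.35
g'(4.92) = 3.74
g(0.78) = -3.78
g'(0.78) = -9.09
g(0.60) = -2.30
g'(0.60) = -7.32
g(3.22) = -39.19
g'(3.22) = -13.97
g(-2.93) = -85.25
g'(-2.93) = 66.77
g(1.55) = -13.09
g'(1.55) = -14.49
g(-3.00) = -90.00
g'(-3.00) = 69.00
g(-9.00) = -1296.00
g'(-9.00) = 369.00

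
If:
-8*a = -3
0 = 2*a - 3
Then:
No Solution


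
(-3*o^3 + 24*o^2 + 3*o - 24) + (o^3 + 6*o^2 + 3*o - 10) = -2*o^3 + 30*o^2 + 6*o - 34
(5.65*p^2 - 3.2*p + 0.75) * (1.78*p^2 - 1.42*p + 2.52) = 10.057*p^4 - 13.719*p^3 + 20.117*p^2 - 9.129*p + 1.89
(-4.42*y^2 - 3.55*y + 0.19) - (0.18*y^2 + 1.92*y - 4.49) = -4.6*y^2 - 5.47*y + 4.68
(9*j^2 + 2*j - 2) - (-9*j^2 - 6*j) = 18*j^2 + 8*j - 2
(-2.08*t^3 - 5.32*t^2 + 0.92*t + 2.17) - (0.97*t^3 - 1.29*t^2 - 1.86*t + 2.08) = -3.05*t^3 - 4.03*t^2 + 2.78*t + 0.0899999999999999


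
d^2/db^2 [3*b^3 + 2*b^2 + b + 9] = 18*b + 4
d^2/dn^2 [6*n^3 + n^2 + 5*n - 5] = 36*n + 2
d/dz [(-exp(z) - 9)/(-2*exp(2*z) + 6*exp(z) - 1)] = (-2*exp(2*z) - 36*exp(z) + 55)*exp(z)/(4*exp(4*z) - 24*exp(3*z) + 40*exp(2*z) - 12*exp(z) + 1)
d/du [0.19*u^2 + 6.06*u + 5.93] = 0.38*u + 6.06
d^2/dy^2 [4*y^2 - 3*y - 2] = 8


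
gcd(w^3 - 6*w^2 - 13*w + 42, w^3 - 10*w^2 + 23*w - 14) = w^2 - 9*w + 14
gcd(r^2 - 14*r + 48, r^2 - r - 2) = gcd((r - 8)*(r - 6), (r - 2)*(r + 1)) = 1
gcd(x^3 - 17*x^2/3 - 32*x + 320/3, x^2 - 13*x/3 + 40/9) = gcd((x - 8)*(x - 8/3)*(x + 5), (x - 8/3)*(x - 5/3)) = x - 8/3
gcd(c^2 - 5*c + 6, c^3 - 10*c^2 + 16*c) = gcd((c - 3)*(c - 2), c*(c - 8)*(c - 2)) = c - 2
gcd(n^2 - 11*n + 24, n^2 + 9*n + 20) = 1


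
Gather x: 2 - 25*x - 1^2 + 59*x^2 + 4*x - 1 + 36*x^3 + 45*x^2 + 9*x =36*x^3 + 104*x^2 - 12*x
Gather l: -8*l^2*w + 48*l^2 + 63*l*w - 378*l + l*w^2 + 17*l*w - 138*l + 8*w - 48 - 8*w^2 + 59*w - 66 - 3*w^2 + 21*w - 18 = l^2*(48 - 8*w) + l*(w^2 + 80*w - 516) - 11*w^2 + 88*w - 132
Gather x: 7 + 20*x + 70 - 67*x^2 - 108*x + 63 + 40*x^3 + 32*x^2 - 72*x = 40*x^3 - 35*x^2 - 160*x + 140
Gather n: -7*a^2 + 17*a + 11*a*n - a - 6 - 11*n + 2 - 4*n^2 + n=-7*a^2 + 16*a - 4*n^2 + n*(11*a - 10) - 4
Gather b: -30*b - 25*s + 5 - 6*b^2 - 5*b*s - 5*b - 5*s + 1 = -6*b^2 + b*(-5*s - 35) - 30*s + 6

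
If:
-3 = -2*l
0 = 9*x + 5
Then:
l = 3/2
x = -5/9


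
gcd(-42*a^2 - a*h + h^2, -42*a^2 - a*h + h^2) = 42*a^2 + a*h - h^2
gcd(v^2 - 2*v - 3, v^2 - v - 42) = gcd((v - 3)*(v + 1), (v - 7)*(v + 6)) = 1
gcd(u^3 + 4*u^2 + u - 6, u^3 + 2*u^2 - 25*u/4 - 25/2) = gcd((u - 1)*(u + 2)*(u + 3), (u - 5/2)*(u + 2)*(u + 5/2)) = u + 2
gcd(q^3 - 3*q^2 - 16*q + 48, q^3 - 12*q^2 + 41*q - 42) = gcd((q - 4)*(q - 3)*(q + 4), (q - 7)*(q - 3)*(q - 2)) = q - 3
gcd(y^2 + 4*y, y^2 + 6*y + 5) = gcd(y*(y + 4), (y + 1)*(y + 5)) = 1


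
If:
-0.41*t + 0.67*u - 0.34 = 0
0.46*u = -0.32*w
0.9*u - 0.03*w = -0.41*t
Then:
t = -0.48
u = 0.21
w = -0.30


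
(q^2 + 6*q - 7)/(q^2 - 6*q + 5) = (q + 7)/(q - 5)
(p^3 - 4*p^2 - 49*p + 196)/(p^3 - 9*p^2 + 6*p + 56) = (p + 7)/(p + 2)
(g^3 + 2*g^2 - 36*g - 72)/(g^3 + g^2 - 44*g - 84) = (g - 6)/(g - 7)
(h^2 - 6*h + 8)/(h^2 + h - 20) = (h - 2)/(h + 5)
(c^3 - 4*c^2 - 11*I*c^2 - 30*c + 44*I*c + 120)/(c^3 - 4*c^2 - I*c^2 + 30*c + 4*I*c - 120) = (c - 5*I)/(c + 5*I)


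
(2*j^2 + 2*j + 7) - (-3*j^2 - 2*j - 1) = 5*j^2 + 4*j + 8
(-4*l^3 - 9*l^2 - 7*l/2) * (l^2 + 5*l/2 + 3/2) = -4*l^5 - 19*l^4 - 32*l^3 - 89*l^2/4 - 21*l/4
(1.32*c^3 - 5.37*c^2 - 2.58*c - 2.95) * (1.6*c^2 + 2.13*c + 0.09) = 2.112*c^5 - 5.7804*c^4 - 15.4473*c^3 - 10.6987*c^2 - 6.5157*c - 0.2655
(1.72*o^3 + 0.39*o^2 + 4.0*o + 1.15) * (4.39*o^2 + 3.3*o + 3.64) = 7.5508*o^5 + 7.3881*o^4 + 25.1078*o^3 + 19.6681*o^2 + 18.355*o + 4.186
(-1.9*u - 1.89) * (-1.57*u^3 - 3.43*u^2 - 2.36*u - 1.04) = 2.983*u^4 + 9.4843*u^3 + 10.9667*u^2 + 6.4364*u + 1.9656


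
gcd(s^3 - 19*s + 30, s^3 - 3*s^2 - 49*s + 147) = s - 3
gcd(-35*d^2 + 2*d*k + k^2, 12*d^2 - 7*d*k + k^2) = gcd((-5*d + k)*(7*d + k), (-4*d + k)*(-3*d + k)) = 1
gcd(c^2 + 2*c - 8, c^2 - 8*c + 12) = c - 2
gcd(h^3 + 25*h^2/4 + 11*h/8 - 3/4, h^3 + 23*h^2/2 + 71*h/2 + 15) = h^2 + 13*h/2 + 3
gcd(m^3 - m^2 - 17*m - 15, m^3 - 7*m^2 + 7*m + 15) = m^2 - 4*m - 5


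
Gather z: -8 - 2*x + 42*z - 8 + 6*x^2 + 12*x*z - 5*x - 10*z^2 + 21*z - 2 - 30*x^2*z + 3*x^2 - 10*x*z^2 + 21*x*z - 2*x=9*x^2 - 9*x + z^2*(-10*x - 10) + z*(-30*x^2 + 33*x + 63) - 18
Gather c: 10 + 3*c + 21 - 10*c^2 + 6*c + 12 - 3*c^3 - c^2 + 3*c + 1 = -3*c^3 - 11*c^2 + 12*c + 44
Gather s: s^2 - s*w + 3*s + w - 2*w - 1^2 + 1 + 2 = s^2 + s*(3 - w) - w + 2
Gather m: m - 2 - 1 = m - 3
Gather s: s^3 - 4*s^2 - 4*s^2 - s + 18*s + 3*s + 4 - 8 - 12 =s^3 - 8*s^2 + 20*s - 16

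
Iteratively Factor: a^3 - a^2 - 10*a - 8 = (a + 1)*(a^2 - 2*a - 8) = (a - 4)*(a + 1)*(a + 2)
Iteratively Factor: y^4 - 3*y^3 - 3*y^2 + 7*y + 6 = (y - 3)*(y^3 - 3*y - 2) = (y - 3)*(y + 1)*(y^2 - y - 2) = (y - 3)*(y - 2)*(y + 1)*(y + 1)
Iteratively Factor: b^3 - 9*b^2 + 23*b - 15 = (b - 1)*(b^2 - 8*b + 15) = (b - 5)*(b - 1)*(b - 3)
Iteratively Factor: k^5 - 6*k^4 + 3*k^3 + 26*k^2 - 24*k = (k - 3)*(k^4 - 3*k^3 - 6*k^2 + 8*k) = (k - 3)*(k + 2)*(k^3 - 5*k^2 + 4*k) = k*(k - 3)*(k + 2)*(k^2 - 5*k + 4) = k*(k - 4)*(k - 3)*(k + 2)*(k - 1)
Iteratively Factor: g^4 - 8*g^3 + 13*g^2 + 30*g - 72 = (g + 2)*(g^3 - 10*g^2 + 33*g - 36) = (g - 3)*(g + 2)*(g^2 - 7*g + 12) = (g - 3)^2*(g + 2)*(g - 4)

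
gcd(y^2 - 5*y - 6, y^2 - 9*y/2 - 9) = y - 6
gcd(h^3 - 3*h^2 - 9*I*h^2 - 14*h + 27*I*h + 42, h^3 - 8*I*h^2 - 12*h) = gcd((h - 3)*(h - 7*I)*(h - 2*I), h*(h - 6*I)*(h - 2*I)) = h - 2*I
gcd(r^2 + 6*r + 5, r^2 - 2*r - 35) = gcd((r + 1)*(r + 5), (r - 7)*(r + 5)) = r + 5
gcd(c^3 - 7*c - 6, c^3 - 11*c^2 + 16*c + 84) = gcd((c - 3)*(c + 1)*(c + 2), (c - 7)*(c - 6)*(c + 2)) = c + 2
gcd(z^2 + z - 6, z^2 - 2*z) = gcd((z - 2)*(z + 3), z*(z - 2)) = z - 2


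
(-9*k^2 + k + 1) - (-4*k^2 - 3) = -5*k^2 + k + 4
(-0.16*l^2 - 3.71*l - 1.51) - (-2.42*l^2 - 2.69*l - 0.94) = 2.26*l^2 - 1.02*l - 0.57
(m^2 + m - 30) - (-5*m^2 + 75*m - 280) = 6*m^2 - 74*m + 250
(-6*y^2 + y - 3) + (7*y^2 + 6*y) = y^2 + 7*y - 3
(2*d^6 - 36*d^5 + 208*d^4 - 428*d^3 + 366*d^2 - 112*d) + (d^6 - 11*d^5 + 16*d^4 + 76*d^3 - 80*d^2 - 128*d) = 3*d^6 - 47*d^5 + 224*d^4 - 352*d^3 + 286*d^2 - 240*d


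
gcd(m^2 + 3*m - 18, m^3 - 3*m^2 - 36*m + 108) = m^2 + 3*m - 18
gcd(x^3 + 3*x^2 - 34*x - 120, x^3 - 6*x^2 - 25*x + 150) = x^2 - x - 30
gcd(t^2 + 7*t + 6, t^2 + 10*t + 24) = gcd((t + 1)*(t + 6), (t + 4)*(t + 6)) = t + 6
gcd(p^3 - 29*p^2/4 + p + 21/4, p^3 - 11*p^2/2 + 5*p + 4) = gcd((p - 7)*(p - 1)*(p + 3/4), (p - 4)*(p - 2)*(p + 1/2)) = 1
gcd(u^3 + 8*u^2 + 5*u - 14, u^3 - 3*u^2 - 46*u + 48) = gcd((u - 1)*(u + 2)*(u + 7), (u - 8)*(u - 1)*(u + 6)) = u - 1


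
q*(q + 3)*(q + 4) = q^3 + 7*q^2 + 12*q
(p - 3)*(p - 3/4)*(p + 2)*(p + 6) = p^4 + 17*p^3/4 - 63*p^2/4 - 27*p + 27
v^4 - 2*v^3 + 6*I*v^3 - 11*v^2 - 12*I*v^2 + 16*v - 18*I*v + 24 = (v - 3)*(v + 1)*(v + 2*I)*(v + 4*I)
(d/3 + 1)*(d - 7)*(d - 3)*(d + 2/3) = d^4/3 - 19*d^3/9 - 41*d^2/9 + 19*d + 14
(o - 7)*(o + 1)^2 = o^3 - 5*o^2 - 13*o - 7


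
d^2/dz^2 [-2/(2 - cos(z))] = 2*(sin(z)^2 - 2*cos(z) + 1)/(cos(z) - 2)^3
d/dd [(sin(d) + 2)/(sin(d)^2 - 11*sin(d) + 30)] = (-4*sin(d) + cos(d)^2 + 51)*cos(d)/(sin(d)^2 - 11*sin(d) + 30)^2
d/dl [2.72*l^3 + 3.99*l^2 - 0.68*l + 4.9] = 8.16*l^2 + 7.98*l - 0.68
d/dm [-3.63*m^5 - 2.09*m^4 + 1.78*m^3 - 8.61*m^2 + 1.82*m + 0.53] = -18.15*m^4 - 8.36*m^3 + 5.34*m^2 - 17.22*m + 1.82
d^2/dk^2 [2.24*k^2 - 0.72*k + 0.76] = 4.48000000000000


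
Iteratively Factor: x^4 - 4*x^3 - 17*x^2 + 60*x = (x - 5)*(x^3 + x^2 - 12*x) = (x - 5)*(x - 3)*(x^2 + 4*x) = x*(x - 5)*(x - 3)*(x + 4)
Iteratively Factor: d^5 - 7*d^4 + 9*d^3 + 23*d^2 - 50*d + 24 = (d - 4)*(d^4 - 3*d^3 - 3*d^2 + 11*d - 6) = (d - 4)*(d - 1)*(d^3 - 2*d^2 - 5*d + 6) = (d - 4)*(d - 3)*(d - 1)*(d^2 + d - 2) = (d - 4)*(d - 3)*(d - 1)^2*(d + 2)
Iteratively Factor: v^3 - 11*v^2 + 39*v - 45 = (v - 3)*(v^2 - 8*v + 15) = (v - 3)^2*(v - 5)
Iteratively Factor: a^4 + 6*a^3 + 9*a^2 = (a)*(a^3 + 6*a^2 + 9*a) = a^2*(a^2 + 6*a + 9) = a^2*(a + 3)*(a + 3)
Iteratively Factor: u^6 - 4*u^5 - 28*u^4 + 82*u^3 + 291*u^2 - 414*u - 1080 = (u + 2)*(u^5 - 6*u^4 - 16*u^3 + 114*u^2 + 63*u - 540) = (u - 5)*(u + 2)*(u^4 - u^3 - 21*u^2 + 9*u + 108) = (u - 5)*(u - 3)*(u + 2)*(u^3 + 2*u^2 - 15*u - 36) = (u - 5)*(u - 3)*(u + 2)*(u + 3)*(u^2 - u - 12) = (u - 5)*(u - 4)*(u - 3)*(u + 2)*(u + 3)*(u + 3)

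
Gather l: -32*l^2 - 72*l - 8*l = -32*l^2 - 80*l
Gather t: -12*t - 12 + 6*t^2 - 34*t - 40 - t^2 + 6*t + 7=5*t^2 - 40*t - 45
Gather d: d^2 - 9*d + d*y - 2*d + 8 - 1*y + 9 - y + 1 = d^2 + d*(y - 11) - 2*y + 18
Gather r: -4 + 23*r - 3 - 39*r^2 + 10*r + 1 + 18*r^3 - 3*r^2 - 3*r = 18*r^3 - 42*r^2 + 30*r - 6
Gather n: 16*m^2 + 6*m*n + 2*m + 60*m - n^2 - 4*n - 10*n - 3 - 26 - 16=16*m^2 + 62*m - n^2 + n*(6*m - 14) - 45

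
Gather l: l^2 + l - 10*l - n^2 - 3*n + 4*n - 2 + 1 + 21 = l^2 - 9*l - n^2 + n + 20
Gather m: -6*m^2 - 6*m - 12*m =-6*m^2 - 18*m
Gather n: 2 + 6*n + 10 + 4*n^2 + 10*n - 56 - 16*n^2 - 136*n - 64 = -12*n^2 - 120*n - 108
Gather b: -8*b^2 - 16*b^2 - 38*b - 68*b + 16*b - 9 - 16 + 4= -24*b^2 - 90*b - 21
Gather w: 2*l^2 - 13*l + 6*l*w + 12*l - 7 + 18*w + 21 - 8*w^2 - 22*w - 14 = 2*l^2 - l - 8*w^2 + w*(6*l - 4)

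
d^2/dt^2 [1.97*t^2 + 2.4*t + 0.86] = 3.94000000000000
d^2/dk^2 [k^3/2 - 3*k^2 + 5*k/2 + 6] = 3*k - 6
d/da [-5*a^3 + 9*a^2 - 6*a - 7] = -15*a^2 + 18*a - 6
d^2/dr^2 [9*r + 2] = 0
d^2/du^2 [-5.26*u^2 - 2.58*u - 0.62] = -10.5200000000000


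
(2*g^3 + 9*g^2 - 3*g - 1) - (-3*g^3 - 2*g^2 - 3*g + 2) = 5*g^3 + 11*g^2 - 3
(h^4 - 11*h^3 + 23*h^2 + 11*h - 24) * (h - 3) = h^5 - 14*h^4 + 56*h^3 - 58*h^2 - 57*h + 72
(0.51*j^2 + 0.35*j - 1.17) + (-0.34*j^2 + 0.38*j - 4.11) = 0.17*j^2 + 0.73*j - 5.28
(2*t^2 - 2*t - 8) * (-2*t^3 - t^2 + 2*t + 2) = -4*t^5 + 2*t^4 + 22*t^3 + 8*t^2 - 20*t - 16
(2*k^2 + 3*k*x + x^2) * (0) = 0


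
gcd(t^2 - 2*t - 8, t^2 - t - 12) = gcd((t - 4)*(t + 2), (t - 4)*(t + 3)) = t - 4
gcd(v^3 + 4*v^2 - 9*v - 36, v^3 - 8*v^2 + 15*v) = v - 3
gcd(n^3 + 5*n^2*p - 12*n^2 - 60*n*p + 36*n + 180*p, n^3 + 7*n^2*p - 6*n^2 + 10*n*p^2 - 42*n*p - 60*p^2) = n^2 + 5*n*p - 6*n - 30*p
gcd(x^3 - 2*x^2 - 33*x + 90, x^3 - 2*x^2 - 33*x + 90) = x^3 - 2*x^2 - 33*x + 90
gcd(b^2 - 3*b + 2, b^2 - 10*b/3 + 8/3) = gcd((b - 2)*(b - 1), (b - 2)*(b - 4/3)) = b - 2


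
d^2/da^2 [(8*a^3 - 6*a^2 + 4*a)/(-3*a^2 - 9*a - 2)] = 12*(-133*a^3 - 90*a^2 - 4*a + 16)/(27*a^6 + 243*a^5 + 783*a^4 + 1053*a^3 + 522*a^2 + 108*a + 8)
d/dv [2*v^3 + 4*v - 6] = 6*v^2 + 4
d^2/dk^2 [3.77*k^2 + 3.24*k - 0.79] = 7.54000000000000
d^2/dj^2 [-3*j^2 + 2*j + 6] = -6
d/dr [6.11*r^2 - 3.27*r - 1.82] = 12.22*r - 3.27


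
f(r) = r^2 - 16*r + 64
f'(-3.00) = -22.00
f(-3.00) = 121.00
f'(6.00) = -4.00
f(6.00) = 4.00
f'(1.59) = -12.82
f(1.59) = 41.09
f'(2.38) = -11.24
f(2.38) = 31.58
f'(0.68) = -14.64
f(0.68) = 53.58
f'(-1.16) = -18.32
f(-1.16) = 83.91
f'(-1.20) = -18.40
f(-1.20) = 84.64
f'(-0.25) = -16.50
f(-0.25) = 68.06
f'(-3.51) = -23.02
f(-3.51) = 132.48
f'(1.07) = -13.86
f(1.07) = 48.02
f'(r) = 2*r - 16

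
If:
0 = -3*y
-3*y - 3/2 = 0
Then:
No Solution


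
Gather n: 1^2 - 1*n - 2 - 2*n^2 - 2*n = -2*n^2 - 3*n - 1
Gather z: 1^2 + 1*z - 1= z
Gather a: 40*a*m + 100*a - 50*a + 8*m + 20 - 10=a*(40*m + 50) + 8*m + 10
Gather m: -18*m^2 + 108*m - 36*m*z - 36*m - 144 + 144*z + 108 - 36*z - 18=-18*m^2 + m*(72 - 36*z) + 108*z - 54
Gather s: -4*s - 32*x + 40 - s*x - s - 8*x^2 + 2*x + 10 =s*(-x - 5) - 8*x^2 - 30*x + 50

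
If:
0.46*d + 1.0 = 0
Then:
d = -2.17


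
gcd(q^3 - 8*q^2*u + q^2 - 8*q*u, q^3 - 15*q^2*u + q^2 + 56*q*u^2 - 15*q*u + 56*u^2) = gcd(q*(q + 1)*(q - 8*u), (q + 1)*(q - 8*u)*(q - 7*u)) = q^2 - 8*q*u + q - 8*u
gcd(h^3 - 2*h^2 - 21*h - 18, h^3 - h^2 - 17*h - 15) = h^2 + 4*h + 3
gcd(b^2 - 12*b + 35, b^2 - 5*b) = b - 5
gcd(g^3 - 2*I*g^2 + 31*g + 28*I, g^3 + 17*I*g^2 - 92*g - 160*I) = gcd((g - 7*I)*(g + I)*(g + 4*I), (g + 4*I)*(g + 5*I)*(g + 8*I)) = g + 4*I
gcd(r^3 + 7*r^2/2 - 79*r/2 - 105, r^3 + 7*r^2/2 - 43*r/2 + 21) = r + 7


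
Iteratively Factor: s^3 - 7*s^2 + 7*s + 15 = (s - 3)*(s^2 - 4*s - 5) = (s - 5)*(s - 3)*(s + 1)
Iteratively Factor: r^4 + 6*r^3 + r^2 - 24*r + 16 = (r + 4)*(r^3 + 2*r^2 - 7*r + 4) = (r - 1)*(r + 4)*(r^2 + 3*r - 4) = (r - 1)^2*(r + 4)*(r + 4)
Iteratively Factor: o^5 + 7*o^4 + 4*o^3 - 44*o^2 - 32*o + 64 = (o + 4)*(o^4 + 3*o^3 - 8*o^2 - 12*o + 16) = (o - 1)*(o + 4)*(o^3 + 4*o^2 - 4*o - 16) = (o - 1)*(o + 2)*(o + 4)*(o^2 + 2*o - 8) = (o - 1)*(o + 2)*(o + 4)^2*(o - 2)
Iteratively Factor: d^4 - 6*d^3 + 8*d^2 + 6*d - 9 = (d - 1)*(d^3 - 5*d^2 + 3*d + 9) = (d - 1)*(d + 1)*(d^2 - 6*d + 9) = (d - 3)*(d - 1)*(d + 1)*(d - 3)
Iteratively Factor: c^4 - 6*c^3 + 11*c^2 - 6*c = (c - 1)*(c^3 - 5*c^2 + 6*c) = (c - 2)*(c - 1)*(c^2 - 3*c) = (c - 3)*(c - 2)*(c - 1)*(c)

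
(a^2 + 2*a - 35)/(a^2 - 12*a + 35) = (a + 7)/(a - 7)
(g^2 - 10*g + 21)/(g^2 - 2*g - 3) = (g - 7)/(g + 1)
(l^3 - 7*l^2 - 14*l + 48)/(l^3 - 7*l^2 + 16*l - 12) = (l^2 - 5*l - 24)/(l^2 - 5*l + 6)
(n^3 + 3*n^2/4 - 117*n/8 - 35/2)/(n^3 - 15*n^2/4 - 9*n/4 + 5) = (n + 7/2)/(n - 1)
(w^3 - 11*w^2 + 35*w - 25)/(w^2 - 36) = (w^3 - 11*w^2 + 35*w - 25)/(w^2 - 36)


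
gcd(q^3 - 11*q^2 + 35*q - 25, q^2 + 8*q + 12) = 1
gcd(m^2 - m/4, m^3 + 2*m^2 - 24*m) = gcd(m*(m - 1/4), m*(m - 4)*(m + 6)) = m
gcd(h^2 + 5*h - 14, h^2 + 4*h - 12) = h - 2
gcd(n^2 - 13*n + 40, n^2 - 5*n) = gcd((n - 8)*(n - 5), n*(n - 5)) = n - 5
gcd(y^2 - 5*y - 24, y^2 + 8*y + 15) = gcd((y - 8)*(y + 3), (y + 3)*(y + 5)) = y + 3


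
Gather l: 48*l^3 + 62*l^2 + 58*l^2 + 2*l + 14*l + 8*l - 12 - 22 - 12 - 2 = 48*l^3 + 120*l^2 + 24*l - 48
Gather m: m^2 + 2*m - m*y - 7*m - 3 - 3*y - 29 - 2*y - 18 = m^2 + m*(-y - 5) - 5*y - 50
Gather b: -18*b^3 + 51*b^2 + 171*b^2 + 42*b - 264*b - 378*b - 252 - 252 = -18*b^3 + 222*b^2 - 600*b - 504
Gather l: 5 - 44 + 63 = 24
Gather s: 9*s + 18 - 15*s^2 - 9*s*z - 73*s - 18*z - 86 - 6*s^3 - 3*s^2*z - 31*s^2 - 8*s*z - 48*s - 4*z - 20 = -6*s^3 + s^2*(-3*z - 46) + s*(-17*z - 112) - 22*z - 88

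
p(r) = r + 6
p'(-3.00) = 1.00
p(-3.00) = 3.00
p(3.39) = 9.39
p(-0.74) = 5.26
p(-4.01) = 1.99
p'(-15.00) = 1.00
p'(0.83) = 1.00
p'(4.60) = 1.00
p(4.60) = 10.60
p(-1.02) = 4.98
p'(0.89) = 1.00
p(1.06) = 7.06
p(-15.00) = -9.00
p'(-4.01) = 1.00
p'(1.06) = 1.00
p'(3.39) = 1.00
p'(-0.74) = 1.00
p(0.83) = 6.83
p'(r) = 1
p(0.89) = 6.89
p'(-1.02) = 1.00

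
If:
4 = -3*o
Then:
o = -4/3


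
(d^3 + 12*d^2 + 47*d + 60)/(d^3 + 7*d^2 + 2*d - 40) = (d + 3)/(d - 2)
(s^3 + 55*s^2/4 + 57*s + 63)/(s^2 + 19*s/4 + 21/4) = (s^2 + 12*s + 36)/(s + 3)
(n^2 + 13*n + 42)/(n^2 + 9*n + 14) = (n + 6)/(n + 2)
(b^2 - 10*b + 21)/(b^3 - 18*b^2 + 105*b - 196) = (b - 3)/(b^2 - 11*b + 28)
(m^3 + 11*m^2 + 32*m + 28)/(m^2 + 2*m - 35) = (m^2 + 4*m + 4)/(m - 5)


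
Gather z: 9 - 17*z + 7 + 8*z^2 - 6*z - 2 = 8*z^2 - 23*z + 14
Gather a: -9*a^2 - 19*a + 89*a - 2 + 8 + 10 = -9*a^2 + 70*a + 16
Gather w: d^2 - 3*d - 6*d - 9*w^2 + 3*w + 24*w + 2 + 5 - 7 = d^2 - 9*d - 9*w^2 + 27*w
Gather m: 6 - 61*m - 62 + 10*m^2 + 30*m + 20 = 10*m^2 - 31*m - 36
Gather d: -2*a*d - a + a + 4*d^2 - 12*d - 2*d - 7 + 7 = 4*d^2 + d*(-2*a - 14)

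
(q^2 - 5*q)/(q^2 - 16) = q*(q - 5)/(q^2 - 16)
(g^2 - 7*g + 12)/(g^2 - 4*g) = (g - 3)/g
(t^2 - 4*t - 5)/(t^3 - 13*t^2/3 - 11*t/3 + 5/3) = 3/(3*t - 1)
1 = 1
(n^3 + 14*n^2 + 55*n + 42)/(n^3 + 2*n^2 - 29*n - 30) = (n + 7)/(n - 5)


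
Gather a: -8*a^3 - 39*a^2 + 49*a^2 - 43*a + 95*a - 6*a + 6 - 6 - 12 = -8*a^3 + 10*a^2 + 46*a - 12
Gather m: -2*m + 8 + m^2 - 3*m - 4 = m^2 - 5*m + 4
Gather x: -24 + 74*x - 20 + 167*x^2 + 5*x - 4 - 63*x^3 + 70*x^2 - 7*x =-63*x^3 + 237*x^2 + 72*x - 48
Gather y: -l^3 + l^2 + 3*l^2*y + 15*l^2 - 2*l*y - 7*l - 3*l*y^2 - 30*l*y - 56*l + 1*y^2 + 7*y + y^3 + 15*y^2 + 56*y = -l^3 + 16*l^2 - 63*l + y^3 + y^2*(16 - 3*l) + y*(3*l^2 - 32*l + 63)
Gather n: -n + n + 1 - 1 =0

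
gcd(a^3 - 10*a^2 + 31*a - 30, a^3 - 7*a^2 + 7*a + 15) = a^2 - 8*a + 15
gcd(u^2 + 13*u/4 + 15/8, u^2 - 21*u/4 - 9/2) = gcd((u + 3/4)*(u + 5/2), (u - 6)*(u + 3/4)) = u + 3/4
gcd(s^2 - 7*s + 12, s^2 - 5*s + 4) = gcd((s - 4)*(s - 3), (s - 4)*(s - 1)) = s - 4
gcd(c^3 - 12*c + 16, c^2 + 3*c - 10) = c - 2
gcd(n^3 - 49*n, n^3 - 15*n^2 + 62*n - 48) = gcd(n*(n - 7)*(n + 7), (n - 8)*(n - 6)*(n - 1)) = 1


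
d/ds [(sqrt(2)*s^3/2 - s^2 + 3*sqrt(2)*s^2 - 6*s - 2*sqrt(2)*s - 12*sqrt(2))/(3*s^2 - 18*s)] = (sqrt(2)*s^4 - 12*sqrt(2)*s^3 - 32*sqrt(2)*s^2 + 24*s^2 + 48*sqrt(2)*s - 144*sqrt(2))/(6*s^2*(s^2 - 12*s + 36))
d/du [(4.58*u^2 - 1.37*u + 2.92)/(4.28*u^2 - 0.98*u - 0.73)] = (1.3752*u^2 - 31.682*u + 3.8617)/(18.3184*u^4 - 8.3888*u^3 - 5.2884*u^2 + 1.4308*u + 0.5329)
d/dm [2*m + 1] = 2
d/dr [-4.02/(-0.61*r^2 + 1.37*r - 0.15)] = (5.5074 - 4.9044*r)/(0.61*r^2 - 1.37*r + 0.15)^2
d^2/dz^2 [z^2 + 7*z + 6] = 2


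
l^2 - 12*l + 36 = (l - 6)^2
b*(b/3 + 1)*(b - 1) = b^3/3 + 2*b^2/3 - b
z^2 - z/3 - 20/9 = (z - 5/3)*(z + 4/3)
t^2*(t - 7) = t^3 - 7*t^2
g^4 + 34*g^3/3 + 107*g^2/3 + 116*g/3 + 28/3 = (g + 1/3)*(g + 2)^2*(g + 7)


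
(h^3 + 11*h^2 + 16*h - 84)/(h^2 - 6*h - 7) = (-h^3 - 11*h^2 - 16*h + 84)/(-h^2 + 6*h + 7)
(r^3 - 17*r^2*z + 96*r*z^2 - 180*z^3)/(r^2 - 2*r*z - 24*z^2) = (r^2 - 11*r*z + 30*z^2)/(r + 4*z)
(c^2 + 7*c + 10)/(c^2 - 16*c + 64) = (c^2 + 7*c + 10)/(c^2 - 16*c + 64)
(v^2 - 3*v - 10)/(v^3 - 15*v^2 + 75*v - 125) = (v + 2)/(v^2 - 10*v + 25)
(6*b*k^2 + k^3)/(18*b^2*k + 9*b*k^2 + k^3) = k/(3*b + k)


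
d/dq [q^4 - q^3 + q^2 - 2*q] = 4*q^3 - 3*q^2 + 2*q - 2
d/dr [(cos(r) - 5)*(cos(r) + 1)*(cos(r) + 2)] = (-3*cos(r)^2 + 4*cos(r) + 13)*sin(r)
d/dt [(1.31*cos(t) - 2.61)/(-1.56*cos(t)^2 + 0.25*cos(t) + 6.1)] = (-2.0436*cos(t)^2 + 8.1432*cos(t) - 8.6435)*sin(t)/(2.4336*cos(t)^4 - 0.78*cos(t)^3 - 18.9695*cos(t)^2 + 3.05*cos(t) + 37.21)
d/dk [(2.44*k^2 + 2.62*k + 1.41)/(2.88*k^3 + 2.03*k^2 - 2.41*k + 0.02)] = (-7.0272*k^4 - 15.0912*k^3 - 23.3814*k^2 - 5.627*k + 3.4505)/(8.2944*k^6 + 11.6928*k^5 - 9.7607*k^4 - 9.6694*k^3 + 5.8893*k^2 - 0.0964*k + 0.0004)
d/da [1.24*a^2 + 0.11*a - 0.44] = 2.48*a + 0.11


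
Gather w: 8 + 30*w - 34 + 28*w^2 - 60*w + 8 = 28*w^2 - 30*w - 18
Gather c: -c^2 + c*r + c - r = -c^2 + c*(r + 1) - r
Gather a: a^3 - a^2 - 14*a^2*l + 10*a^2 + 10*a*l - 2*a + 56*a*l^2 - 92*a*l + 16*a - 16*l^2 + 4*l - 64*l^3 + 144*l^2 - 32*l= a^3 + a^2*(9 - 14*l) + a*(56*l^2 - 82*l + 14) - 64*l^3 + 128*l^2 - 28*l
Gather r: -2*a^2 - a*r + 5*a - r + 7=-2*a^2 + 5*a + r*(-a - 1) + 7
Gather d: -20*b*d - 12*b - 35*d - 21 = -12*b + d*(-20*b - 35) - 21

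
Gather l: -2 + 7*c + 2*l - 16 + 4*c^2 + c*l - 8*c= 4*c^2 - c + l*(c + 2) - 18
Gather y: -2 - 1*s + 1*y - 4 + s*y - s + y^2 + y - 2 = -2*s + y^2 + y*(s + 2) - 8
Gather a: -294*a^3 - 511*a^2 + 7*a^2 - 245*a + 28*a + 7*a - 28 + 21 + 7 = -294*a^3 - 504*a^2 - 210*a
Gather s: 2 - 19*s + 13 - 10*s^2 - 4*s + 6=-10*s^2 - 23*s + 21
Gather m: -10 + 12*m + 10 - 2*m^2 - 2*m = -2*m^2 + 10*m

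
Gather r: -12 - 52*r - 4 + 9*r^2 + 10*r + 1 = 9*r^2 - 42*r - 15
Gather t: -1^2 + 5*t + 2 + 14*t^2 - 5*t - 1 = 14*t^2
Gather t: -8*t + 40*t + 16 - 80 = 32*t - 64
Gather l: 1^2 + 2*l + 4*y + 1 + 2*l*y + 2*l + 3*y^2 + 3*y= l*(2*y + 4) + 3*y^2 + 7*y + 2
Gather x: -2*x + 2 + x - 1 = 1 - x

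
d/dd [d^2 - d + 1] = 2*d - 1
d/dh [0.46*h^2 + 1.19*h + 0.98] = 0.92*h + 1.19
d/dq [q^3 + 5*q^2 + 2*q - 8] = 3*q^2 + 10*q + 2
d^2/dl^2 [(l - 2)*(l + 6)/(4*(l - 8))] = 42/(l^3 - 24*l^2 + 192*l - 512)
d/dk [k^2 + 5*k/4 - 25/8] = 2*k + 5/4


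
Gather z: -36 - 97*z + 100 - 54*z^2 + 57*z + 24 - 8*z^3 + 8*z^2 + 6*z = -8*z^3 - 46*z^2 - 34*z + 88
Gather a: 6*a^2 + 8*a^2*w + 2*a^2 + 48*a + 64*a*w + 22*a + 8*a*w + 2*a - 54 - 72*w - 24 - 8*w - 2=a^2*(8*w + 8) + a*(72*w + 72) - 80*w - 80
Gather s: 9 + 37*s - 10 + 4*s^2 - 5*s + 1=4*s^2 + 32*s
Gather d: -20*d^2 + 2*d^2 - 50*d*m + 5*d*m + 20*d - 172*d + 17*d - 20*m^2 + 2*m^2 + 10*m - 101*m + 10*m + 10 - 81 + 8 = -18*d^2 + d*(-45*m - 135) - 18*m^2 - 81*m - 63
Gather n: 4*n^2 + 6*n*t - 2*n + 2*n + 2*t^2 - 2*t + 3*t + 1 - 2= 4*n^2 + 6*n*t + 2*t^2 + t - 1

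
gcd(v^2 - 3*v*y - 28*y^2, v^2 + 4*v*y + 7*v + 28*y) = v + 4*y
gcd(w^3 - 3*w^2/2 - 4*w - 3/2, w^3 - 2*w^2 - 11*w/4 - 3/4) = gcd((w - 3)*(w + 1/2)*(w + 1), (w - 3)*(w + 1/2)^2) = w^2 - 5*w/2 - 3/2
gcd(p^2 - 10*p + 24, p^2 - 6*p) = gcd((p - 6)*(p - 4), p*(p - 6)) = p - 6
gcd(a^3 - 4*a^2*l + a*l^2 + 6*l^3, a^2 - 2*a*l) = a - 2*l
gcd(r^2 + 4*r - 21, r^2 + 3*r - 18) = r - 3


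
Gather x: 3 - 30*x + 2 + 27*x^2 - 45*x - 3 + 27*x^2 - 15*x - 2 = 54*x^2 - 90*x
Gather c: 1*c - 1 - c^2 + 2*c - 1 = -c^2 + 3*c - 2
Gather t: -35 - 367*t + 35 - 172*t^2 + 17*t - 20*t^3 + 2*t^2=-20*t^3 - 170*t^2 - 350*t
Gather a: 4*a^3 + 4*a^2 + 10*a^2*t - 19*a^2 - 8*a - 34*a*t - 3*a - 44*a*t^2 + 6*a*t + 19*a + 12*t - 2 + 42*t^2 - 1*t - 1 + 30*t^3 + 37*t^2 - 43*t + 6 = 4*a^3 + a^2*(10*t - 15) + a*(-44*t^2 - 28*t + 8) + 30*t^3 + 79*t^2 - 32*t + 3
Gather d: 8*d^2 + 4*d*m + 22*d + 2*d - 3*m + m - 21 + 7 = 8*d^2 + d*(4*m + 24) - 2*m - 14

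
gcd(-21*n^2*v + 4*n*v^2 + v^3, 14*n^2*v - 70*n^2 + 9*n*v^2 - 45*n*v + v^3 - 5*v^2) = 7*n + v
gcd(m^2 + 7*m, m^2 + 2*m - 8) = 1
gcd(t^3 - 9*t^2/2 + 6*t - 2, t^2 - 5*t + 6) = t - 2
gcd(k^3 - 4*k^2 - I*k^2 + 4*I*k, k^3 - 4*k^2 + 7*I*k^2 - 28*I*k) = k^2 - 4*k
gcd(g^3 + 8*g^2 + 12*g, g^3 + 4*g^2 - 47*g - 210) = g + 6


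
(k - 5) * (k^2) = k^3 - 5*k^2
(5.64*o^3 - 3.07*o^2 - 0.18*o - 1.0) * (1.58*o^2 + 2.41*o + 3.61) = 8.9112*o^5 + 8.7418*o^4 + 12.6773*o^3 - 13.0965*o^2 - 3.0598*o - 3.61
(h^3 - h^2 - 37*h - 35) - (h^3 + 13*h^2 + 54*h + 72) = -14*h^2 - 91*h - 107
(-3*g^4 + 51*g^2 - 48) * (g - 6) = -3*g^5 + 18*g^4 + 51*g^3 - 306*g^2 - 48*g + 288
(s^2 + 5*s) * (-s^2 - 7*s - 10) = -s^4 - 12*s^3 - 45*s^2 - 50*s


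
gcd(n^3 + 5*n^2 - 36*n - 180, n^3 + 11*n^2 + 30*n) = n^2 + 11*n + 30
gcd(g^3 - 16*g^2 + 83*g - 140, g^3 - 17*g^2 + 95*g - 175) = g^2 - 12*g + 35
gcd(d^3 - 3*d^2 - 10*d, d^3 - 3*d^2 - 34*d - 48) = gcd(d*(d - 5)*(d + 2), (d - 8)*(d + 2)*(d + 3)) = d + 2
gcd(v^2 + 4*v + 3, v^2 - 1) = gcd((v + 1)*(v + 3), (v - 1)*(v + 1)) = v + 1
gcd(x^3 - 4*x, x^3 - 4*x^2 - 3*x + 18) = x + 2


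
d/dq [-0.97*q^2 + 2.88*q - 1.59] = 2.88 - 1.94*q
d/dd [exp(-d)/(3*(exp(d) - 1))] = (1 - 2*exp(d))*exp(-d)/(3*(exp(2*d) - 2*exp(d) + 1))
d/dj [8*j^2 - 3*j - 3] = 16*j - 3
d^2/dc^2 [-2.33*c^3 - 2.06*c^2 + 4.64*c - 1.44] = -13.98*c - 4.12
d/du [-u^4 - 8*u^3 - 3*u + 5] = -4*u^3 - 24*u^2 - 3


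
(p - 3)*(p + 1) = p^2 - 2*p - 3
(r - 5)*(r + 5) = r^2 - 25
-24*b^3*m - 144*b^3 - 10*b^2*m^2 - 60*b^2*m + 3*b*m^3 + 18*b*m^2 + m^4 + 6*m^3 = (-3*b + m)*(2*b + m)*(4*b + m)*(m + 6)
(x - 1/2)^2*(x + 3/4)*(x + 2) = x^4 + 7*x^3/4 - x^2 - 13*x/16 + 3/8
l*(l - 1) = l^2 - l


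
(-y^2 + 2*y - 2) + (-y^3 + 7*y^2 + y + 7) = -y^3 + 6*y^2 + 3*y + 5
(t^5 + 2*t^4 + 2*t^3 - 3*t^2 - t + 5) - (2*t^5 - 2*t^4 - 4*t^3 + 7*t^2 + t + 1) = -t^5 + 4*t^4 + 6*t^3 - 10*t^2 - 2*t + 4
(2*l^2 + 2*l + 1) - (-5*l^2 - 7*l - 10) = 7*l^2 + 9*l + 11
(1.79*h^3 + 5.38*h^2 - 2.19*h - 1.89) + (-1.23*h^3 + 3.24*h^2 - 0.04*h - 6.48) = 0.56*h^3 + 8.62*h^2 - 2.23*h - 8.37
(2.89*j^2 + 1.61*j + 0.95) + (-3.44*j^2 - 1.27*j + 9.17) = -0.55*j^2 + 0.34*j + 10.12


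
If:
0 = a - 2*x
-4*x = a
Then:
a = 0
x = 0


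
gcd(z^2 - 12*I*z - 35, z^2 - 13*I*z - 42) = z - 7*I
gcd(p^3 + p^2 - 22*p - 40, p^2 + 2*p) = p + 2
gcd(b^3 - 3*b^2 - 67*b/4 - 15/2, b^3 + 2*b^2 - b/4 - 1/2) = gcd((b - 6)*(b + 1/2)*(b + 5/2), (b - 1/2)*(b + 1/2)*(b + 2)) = b + 1/2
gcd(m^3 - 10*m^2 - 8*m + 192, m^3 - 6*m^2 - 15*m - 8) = m - 8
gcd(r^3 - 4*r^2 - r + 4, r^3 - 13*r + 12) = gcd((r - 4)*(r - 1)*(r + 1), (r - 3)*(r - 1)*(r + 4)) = r - 1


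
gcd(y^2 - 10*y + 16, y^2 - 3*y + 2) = y - 2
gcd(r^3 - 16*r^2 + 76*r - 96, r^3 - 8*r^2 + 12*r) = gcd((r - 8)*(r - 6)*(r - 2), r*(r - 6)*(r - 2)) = r^2 - 8*r + 12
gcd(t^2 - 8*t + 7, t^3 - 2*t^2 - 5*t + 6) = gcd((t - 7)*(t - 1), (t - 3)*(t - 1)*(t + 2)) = t - 1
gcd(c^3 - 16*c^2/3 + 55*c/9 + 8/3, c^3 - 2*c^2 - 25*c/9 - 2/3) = c^2 - 8*c/3 - 1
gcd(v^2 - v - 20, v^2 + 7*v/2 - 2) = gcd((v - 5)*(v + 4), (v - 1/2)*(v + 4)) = v + 4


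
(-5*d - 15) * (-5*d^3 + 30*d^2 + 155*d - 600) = 25*d^4 - 75*d^3 - 1225*d^2 + 675*d + 9000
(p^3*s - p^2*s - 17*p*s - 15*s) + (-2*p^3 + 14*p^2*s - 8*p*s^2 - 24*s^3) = p^3*s - 2*p^3 + 13*p^2*s - 8*p*s^2 - 17*p*s - 24*s^3 - 15*s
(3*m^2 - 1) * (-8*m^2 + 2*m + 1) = -24*m^4 + 6*m^3 + 11*m^2 - 2*m - 1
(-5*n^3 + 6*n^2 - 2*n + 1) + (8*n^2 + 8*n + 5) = -5*n^3 + 14*n^2 + 6*n + 6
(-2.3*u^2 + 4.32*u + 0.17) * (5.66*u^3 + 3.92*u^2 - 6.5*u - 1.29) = -13.018*u^5 + 15.4352*u^4 + 32.8466*u^3 - 24.4466*u^2 - 6.6778*u - 0.2193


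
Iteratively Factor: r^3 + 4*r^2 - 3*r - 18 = (r + 3)*(r^2 + r - 6) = (r - 2)*(r + 3)*(r + 3)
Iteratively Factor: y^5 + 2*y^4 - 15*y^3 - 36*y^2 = (y + 3)*(y^4 - y^3 - 12*y^2) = (y - 4)*(y + 3)*(y^3 + 3*y^2) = y*(y - 4)*(y + 3)*(y^2 + 3*y) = y*(y - 4)*(y + 3)^2*(y)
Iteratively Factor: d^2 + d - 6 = (d - 2)*(d + 3)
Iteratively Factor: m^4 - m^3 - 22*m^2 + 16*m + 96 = (m + 2)*(m^3 - 3*m^2 - 16*m + 48) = (m - 4)*(m + 2)*(m^2 + m - 12) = (m - 4)*(m + 2)*(m + 4)*(m - 3)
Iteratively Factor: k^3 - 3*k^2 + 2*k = (k)*(k^2 - 3*k + 2) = k*(k - 1)*(k - 2)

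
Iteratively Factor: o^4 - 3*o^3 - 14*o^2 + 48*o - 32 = (o - 4)*(o^3 + o^2 - 10*o + 8) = (o - 4)*(o - 2)*(o^2 + 3*o - 4) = (o - 4)*(o - 2)*(o - 1)*(o + 4)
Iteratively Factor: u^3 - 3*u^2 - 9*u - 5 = (u + 1)*(u^2 - 4*u - 5) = (u - 5)*(u + 1)*(u + 1)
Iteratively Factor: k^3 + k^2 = (k)*(k^2 + k) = k^2*(k + 1)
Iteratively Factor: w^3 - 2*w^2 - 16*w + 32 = (w - 2)*(w^2 - 16) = (w - 2)*(w + 4)*(w - 4)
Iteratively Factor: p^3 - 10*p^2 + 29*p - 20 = (p - 1)*(p^2 - 9*p + 20) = (p - 5)*(p - 1)*(p - 4)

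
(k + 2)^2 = k^2 + 4*k + 4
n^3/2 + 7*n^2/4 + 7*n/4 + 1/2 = (n/2 + 1/4)*(n + 1)*(n + 2)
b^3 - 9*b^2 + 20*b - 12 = (b - 6)*(b - 2)*(b - 1)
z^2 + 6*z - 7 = (z - 1)*(z + 7)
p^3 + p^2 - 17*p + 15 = (p - 3)*(p - 1)*(p + 5)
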